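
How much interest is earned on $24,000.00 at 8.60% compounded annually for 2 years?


Compound interest earned = final amount − principal.
A = P(1 + r/n)^(nt) = $24,000.00 × (1 + 0.086/1)^(1 × 2) = $28,305.50
Interest = A − P = $28,305.50 − $24,000.00 = $4,305.50

Interest = A - P = $4,305.50


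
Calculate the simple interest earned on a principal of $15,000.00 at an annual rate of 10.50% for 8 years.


Simple interest formula: I = P × r × t
I = $15,000.00 × 0.105 × 8
I = $12,600.00

I = P × r × t = $12,600.00


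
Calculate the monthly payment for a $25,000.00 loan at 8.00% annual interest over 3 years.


Loan payment formula: PMT = PV × r / (1 − (1 + r)^(−n))
Monthly rate r = 0.08/12 ≈ 0.00666667, n = 36 months
Denominator: 1 − (1 + 0.08/12)^(−36) = 0.212745
PMT = $25,000.00 × (0.08/12) / 0.212745
PMT = $783.41 per month

PMT = PV × r / (1-(1+r)^(-n)) = $783.41/month


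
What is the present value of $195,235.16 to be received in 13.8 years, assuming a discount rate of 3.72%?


Present value formula: PV = FV / (1 + r)^t
PV = $195,235.16 / (1 + 0.0372)^13.8
PV = $195,235.16 / 1.6553987
PV = $117,938.45

PV = FV / (1 + r)^t = $117,938.45


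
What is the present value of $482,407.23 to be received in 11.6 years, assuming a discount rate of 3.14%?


Present value formula: PV = FV / (1 + r)^t
PV = $482,407.23 / (1 + 0.0314)^11.6
PV = $482,407.23 / 1.43137911
PV = $337,022.68

PV = FV / (1 + r)^t = $337,022.68


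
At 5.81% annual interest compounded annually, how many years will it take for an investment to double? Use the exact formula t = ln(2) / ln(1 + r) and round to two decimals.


Doubling condition: (1 + r)^t = 2
Take ln of both sides: t × ln(1 + r) = ln(2)
t = ln(2) / ln(1 + r)
t = 0.693147 / 0.056475
t = 12.27

t = ln(2) / ln(1 + r) = 12.27 years


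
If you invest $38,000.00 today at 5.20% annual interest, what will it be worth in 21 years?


Future value formula: FV = PV × (1 + r)^t
FV = $38,000.00 × (1 + 0.052)^21
FV = $38,000.00 × 2.8995496
FV = $110,182.88

FV = PV × (1 + r)^t = $110,182.88


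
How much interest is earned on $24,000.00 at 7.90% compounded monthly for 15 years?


Compound interest earned = final amount − principal.
A = P(1 + r/n)^(nt) = $24,000.00 × (1 + 0.079/12)^(12 × 15) = $78,192.23
Interest = A − P = $78,192.23 − $24,000.00 = $54,192.23

Interest = A - P = $54,192.23


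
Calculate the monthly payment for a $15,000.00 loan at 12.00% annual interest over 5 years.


Loan payment formula: PMT = PV × r / (1 − (1 + r)^(−n))
Monthly rate r = 0.12/12 = 0.01, n = 60 months
Denominator: 1 − (1 + 0.12/12)^(−60) = 0.449550
PMT = $15,000.00 × (0.12/12) / 0.449550
PMT = $333.67 per month

PMT = PV × r / (1-(1+r)^(-n)) = $333.67/month


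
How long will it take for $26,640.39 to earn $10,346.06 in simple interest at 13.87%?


Rearrange the simple interest formula for t:
I = P × r × t  ⇒  t = I / (P × r)
t = $10,346.06 / ($26,640.39 × 0.1387)
t = 2.8

t = I/(P×r) = 2.8 years


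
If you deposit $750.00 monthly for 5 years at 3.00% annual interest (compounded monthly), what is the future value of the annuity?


Future value of an ordinary annuity: FV = PMT × ((1 + r)^n − 1) / r
Monthly rate r = 0.03/12 = 0.0025, n = 60
FV = $750.00 × ((1 + 0.03/12)^60 − 1) / (0.03/12)
FV = $750.00 × 64.646713
FV = $48,485.03

FV = PMT × ((1+r)^n - 1)/r = $48,485.03


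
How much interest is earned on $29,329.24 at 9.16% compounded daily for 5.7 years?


Compound interest earned = final amount − principal.
A = P(1 + r/n)^(nt) = $29,329.24 × (1 + 0.0916/365)^(365 × 5.7) = $49,434.05
Interest = A − P = $49,434.05 − $29,329.24 = $20,104.81

Interest = A - P = $20,104.81


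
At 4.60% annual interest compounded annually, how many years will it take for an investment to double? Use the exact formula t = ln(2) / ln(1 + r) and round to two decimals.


Doubling condition: (1 + r)^t = 2
Take ln of both sides: t × ln(1 + r) = ln(2)
t = ln(2) / ln(1 + r)
t = 0.693147 / 0.044973
t = 15.41

t = ln(2) / ln(1 + r) = 15.41 years


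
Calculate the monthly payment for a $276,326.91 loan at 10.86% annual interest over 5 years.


Loan payment formula: PMT = PV × r / (1 − (1 + r)^(−n))
Monthly rate r = 0.1086/12 = 0.00905, n = 60 months
Denominator: 1 − (1 + 0.1086/12)^(−60) = 0.417577
PMT = $276,326.91 × (0.1086/12) / 0.417577
PMT = $5,988.74 per month

PMT = PV × r / (1-(1+r)^(-n)) = $5,988.74/month


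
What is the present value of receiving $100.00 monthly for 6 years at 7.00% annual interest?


Present value of an ordinary annuity: PV = PMT × (1 − (1 + r)^(−n)) / r
Monthly rate r = 0.07/12 ≈ 0.00583333, n = 72
PV = $100.00 × (1 − (1 + 0.07/12)^(−72)) / (0.07/12)
PV = $100.00 × 58.654444
PV = $5,865.44

PV = PMT × (1-(1+r)^(-n))/r = $5,865.44


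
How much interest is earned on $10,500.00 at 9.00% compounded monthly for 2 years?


Compound interest earned = final amount − principal.
A = P(1 + r/n)^(nt) = $10,500.00 × (1 + 0.09/12)^(12 × 2) = $12,562.34
Interest = A − P = $12,562.34 − $10,500.00 = $2,062.34

Interest = A - P = $2,062.34


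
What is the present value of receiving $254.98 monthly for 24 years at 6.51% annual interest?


Present value of an ordinary annuity: PV = PMT × (1 − (1 + r)^(−n)) / r
Monthly rate r = 0.0651/12 = 0.005425, n = 288
PV = $254.98 × (1 − (1 + 0.0651/12)^(−288)) / (0.0651/12)
PV = $254.98 × 145.526370
PV = $37,106.31

PV = PMT × (1-(1+r)^(-n))/r = $37,106.31


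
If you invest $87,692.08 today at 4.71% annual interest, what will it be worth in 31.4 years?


Future value formula: FV = PV × (1 + r)^t
FV = $87,692.08 × (1 + 0.0471)^31.4
FV = $87,692.08 × 4.2425621
FV = $372,039.10

FV = PV × (1 + r)^t = $372,039.10


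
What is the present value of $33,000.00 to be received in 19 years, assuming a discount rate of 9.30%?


Present value formula: PV = FV / (1 + r)^t
PV = $33,000.00 / (1 + 0.093)^19
PV = $33,000.00 / 5.417302
PV = $6,091.59

PV = FV / (1 + r)^t = $6,091.59


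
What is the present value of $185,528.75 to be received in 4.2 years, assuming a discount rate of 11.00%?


Present value formula: PV = FV / (1 + r)^t
PV = $185,528.75 / (1 + 0.11)^4.2
PV = $185,528.75 / 1.5500886
PV = $119,689.13

PV = FV / (1 + r)^t = $119,689.13


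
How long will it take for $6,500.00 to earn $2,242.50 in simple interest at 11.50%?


Rearrange the simple interest formula for t:
I = P × r × t  ⇒  t = I / (P × r)
t = $2,242.50 / ($6,500.00 × 0.115)
t = 3

t = I/(P×r) = 3 years


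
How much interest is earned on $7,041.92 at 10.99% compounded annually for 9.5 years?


Compound interest earned = final amount − principal.
A = P(1 + r/n)^(nt) = $7,041.92 × (1 + 0.1099/1)^(1 × 9.5) = $18,962.15
Interest = A − P = $18,962.15 − $7,041.92 = $11,920.23

Interest = A - P = $11,920.23


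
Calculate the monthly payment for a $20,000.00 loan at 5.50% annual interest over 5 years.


Loan payment formula: PMT = PV × r / (1 − (1 + r)^(−n))
Monthly rate r = 0.055/12 ≈ 0.00458333, n = 60 months
Denominator: 1 − (1 + 0.055/12)^(−60) = 0.239950
PMT = $20,000.00 × (0.055/12) / 0.239950
PMT = $382.02 per month

PMT = PV × r / (1-(1+r)^(-n)) = $382.02/month


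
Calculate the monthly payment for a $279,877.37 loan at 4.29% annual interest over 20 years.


Loan payment formula: PMT = PV × r / (1 − (1 + r)^(−n))
Monthly rate r = 0.0429/12 = 0.003575, n = 240 months
Denominator: 1 − (1 + 0.0429/12)^(−240) = 0.575342
PMT = $279,877.37 × (0.0429/12) / 0.575342
PMT = $1,739.07 per month

PMT = PV × r / (1-(1+r)^(-n)) = $1,739.07/month


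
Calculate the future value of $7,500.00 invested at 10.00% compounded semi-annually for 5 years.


Compound interest formula: A = P(1 + r/n)^(nt)
A = $7,500.00 × (1 + 0.1/2)^(2 × 5)
Growth factor: (1 + 0.1/2)^10 = 1.628895
A = $7,500.00 × 1.628895
A = $12,216.71

A = P(1 + r/n)^(nt) = $12,216.71


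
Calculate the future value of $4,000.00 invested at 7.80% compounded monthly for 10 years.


Compound interest formula: A = P(1 + r/n)^(nt)
A = $4,000.00 × (1 + 0.078/12)^(12 × 10)
Growth factor: (1 + 0.078/12)^120 = 2.175973
A = $4,000.00 × 2.175973
A = $8,703.89

A = P(1 + r/n)^(nt) = $8,703.89


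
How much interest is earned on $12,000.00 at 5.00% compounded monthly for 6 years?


Compound interest earned = final amount − principal.
A = P(1 + r/n)^(nt) = $12,000.00 × (1 + 0.05/12)^(12 × 6) = $16,188.21
Interest = A − P = $16,188.21 − $12,000.00 = $4,188.21

Interest = A - P = $4,188.21


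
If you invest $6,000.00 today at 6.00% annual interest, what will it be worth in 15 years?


Future value formula: FV = PV × (1 + r)^t
FV = $6,000.00 × (1 + 0.06)^15
FV = $6,000.00 × 2.396558
FV = $14,379.35

FV = PV × (1 + r)^t = $14,379.35


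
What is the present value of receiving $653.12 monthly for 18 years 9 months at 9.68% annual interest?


Present value of an ordinary annuity: PV = PMT × (1 − (1 + r)^(−n)) / r
Monthly rate r = 0.0968/12 ≈ 0.00806667, n = 225
PV = $653.12 × (1 − (1 + 0.0968/12)^(−225)) / (0.0968/12)
PV = $653.12 × 103.632903
PV = $67,684.72

PV = PMT × (1-(1+r)^(-n))/r = $67,684.72


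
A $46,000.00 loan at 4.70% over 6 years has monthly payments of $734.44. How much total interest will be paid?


Total paid over the life of the loan = PMT × n.
Total paid = $734.44 × 72 = $52,879.68
Total interest = total paid − principal = $52,879.68 − $46,000.00 = $6,879.68

Total interest = (PMT × n) - PV = $6,879.68


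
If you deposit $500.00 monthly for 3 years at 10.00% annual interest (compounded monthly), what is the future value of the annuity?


Future value of an ordinary annuity: FV = PMT × ((1 + r)^n − 1) / r
Monthly rate r = 0.1/12 ≈ 0.00833333, n = 36
FV = $500.00 × ((1 + 0.1/12)^36 − 1) / (0.1/12)
FV = $500.00 × 41.781821
FV = $20,890.91

FV = PMT × ((1+r)^n - 1)/r = $20,890.91


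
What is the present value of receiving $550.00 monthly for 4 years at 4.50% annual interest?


Present value of an ordinary annuity: PV = PMT × (1 − (1 + r)^(−n)) / r
Monthly rate r = 0.045/12 = 0.00375, n = 48
PV = $550.00 × (1 − (1 + 0.045/12)^(−48)) / (0.045/12)
PV = $550.00 × 43.852944
PV = $24,119.12

PV = PMT × (1-(1+r)^(-n))/r = $24,119.12


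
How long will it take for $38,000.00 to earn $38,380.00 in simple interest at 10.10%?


Rearrange the simple interest formula for t:
I = P × r × t  ⇒  t = I / (P × r)
t = $38,380.00 / ($38,000.00 × 0.101)
t = 10

t = I/(P×r) = 10 years


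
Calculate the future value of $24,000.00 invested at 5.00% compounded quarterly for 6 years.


Compound interest formula: A = P(1 + r/n)^(nt)
A = $24,000.00 × (1 + 0.05/4)^(4 × 6)
Growth factor: (1 + 0.05/4)^24 = 1.3473511
A = $24,000.00 × 1.3473511
A = $32,336.43

A = P(1 + r/n)^(nt) = $32,336.43


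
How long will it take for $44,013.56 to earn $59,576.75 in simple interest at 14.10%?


Rearrange the simple interest formula for t:
I = P × r × t  ⇒  t = I / (P × r)
t = $59,576.75 / ($44,013.56 × 0.141)
t = 9.6

t = I/(P×r) = 9.6 years


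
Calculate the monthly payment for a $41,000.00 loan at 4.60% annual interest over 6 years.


Loan payment formula: PMT = PV × r / (1 − (1 + r)^(−n))
Monthly rate r = 0.046/12 ≈ 0.00383333, n = 72 months
Denominator: 1 − (1 + 0.046/12)^(−72) = 0.240787
PMT = $41,000.00 × (0.046/12) / 0.240787
PMT = $652.72 per month

PMT = PV × r / (1-(1+r)^(-n)) = $652.72/month


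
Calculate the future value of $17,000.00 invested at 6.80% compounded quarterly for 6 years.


Compound interest formula: A = P(1 + r/n)^(nt)
A = $17,000.00 × (1 + 0.068/4)^(4 × 6)
Growth factor: (1 + 0.068/4)^24 = 1.4986592
A = $17,000.00 × 1.4986592
A = $25,477.21

A = P(1 + r/n)^(nt) = $25,477.21


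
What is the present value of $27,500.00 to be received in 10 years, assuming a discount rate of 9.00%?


Present value formula: PV = FV / (1 + r)^t
PV = $27,500.00 / (1 + 0.09)^10
PV = $27,500.00 / 2.367364
PV = $11,616.30

PV = FV / (1 + r)^t = $11,616.30


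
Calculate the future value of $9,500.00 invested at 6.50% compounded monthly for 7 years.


Compound interest formula: A = P(1 + r/n)^(nt)
A = $9,500.00 × (1 + 0.065/12)^(12 × 7)
Growth factor: (1 + 0.065/12)^84 = 1.574239
A = $9,500.00 × 1.574239
A = $14,955.27

A = P(1 + r/n)^(nt) = $14,955.27


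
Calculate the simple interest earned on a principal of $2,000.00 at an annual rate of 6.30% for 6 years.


Simple interest formula: I = P × r × t
I = $2,000.00 × 0.063 × 6
I = $756.00

I = P × r × t = $756.00


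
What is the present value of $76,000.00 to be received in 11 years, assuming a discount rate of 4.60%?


Present value formula: PV = FV / (1 + r)^t
PV = $76,000.00 / (1 + 0.046)^11
PV = $76,000.00 / 1.6400177
PV = $46,340.96

PV = FV / (1 + r)^t = $46,340.96


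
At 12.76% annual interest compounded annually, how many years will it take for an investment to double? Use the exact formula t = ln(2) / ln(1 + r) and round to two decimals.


Doubling condition: (1 + r)^t = 2
Take ln of both sides: t × ln(1 + r) = ln(2)
t = ln(2) / ln(1 + r)
t = 0.693147 / 0.120091
t = 5.77

t = ln(2) / ln(1 + r) = 5.77 years


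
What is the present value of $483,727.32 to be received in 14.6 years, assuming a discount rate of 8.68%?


Present value formula: PV = FV / (1 + r)^t
PV = $483,727.32 / (1 + 0.0868)^14.6
PV = $483,727.32 / 3.37120059
PV = $143,488.15

PV = FV / (1 + r)^t = $143,488.15


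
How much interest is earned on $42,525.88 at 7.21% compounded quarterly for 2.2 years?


Compound interest earned = final amount − principal.
A = P(1 + r/n)^(nt) = $42,525.88 × (1 + 0.0721/4)^(4 × 2.2) = $49,765.41
Interest = A − P = $49,765.41 − $42,525.88 = $7,239.53

Interest = A - P = $7,239.53


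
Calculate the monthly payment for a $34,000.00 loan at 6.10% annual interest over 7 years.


Loan payment formula: PMT = PV × r / (1 − (1 + r)^(−n))
Monthly rate r = 0.061/12 ≈ 0.00508333, n = 84 months
Denominator: 1 − (1 + 0.061/12)^(−84) = 0.346830
PMT = $34,000.00 × (0.061/12) / 0.346830
PMT = $498.32 per month

PMT = PV × r / (1-(1+r)^(-n)) = $498.32/month


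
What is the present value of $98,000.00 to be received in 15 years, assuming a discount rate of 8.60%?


Present value formula: PV = FV / (1 + r)^t
PV = $98,000.00 / (1 + 0.086)^15
PV = $98,000.00 / 3.447048
PV = $28,430.12

PV = FV / (1 + r)^t = $28,430.12


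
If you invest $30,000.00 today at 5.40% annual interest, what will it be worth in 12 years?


Future value formula: FV = PV × (1 + r)^t
FV = $30,000.00 × (1 + 0.054)^12
FV = $30,000.00 × 1.8796948
FV = $56,390.84

FV = PV × (1 + r)^t = $56,390.84


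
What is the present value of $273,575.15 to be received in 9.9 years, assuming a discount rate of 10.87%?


Present value formula: PV = FV / (1 + r)^t
PV = $273,575.15 / (1 + 0.1087)^9.9
PV = $273,575.15 / 2.777532
PV = $98,495.77

PV = FV / (1 + r)^t = $98,495.77


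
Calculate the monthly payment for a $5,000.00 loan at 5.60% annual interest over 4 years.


Loan payment formula: PMT = PV × r / (1 − (1 + r)^(−n))
Monthly rate r = 0.056/12 ≈ 0.00466667, n = 48 months
Denominator: 1 − (1 + 0.056/12)^(−48) = 0.200268
PMT = $5,000.00 × (0.056/12) / 0.200268
PMT = $116.51 per month

PMT = PV × r / (1-(1+r)^(-n)) = $116.51/month


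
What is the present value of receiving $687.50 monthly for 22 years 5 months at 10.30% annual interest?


Present value of an ordinary annuity: PV = PMT × (1 − (1 + r)^(−n)) / r
Monthly rate r = 0.103/12 ≈ 0.00858333, n = 269
PV = $687.50 × (1 − (1 + 0.103/12)^(−269)) / (0.103/12)
PV = $687.50 × 104.813273
PV = $72,059.13

PV = PMT × (1-(1+r)^(-n))/r = $72,059.13


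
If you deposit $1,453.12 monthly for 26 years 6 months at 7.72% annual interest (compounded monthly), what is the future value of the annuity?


Future value of an ordinary annuity: FV = PMT × ((1 + r)^n − 1) / r
Monthly rate r = 0.0772/12 ≈ 0.00643333, n = 318
FV = $1,453.12 × ((1 + 0.0772/12)^318 − 1) / (0.0772/12)
FV = $1,453.12 × 1039.091762
FV = $1,509,925.02

FV = PMT × ((1+r)^n - 1)/r = $1,509,925.02


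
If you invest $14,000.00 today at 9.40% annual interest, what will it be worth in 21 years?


Future value formula: FV = PV × (1 + r)^t
FV = $14,000.00 × (1 + 0.094)^21
FV = $14,000.00 × 6.597262
FV = $92,361.67

FV = PV × (1 + r)^t = $92,361.67


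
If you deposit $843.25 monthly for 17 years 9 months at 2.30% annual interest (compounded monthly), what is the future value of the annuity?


Future value of an ordinary annuity: FV = PMT × ((1 + r)^n − 1) / r
Monthly rate r = 0.023/12 ≈ 0.00191667, n = 213
FV = $843.25 × ((1 + 0.023/12)^213 − 1) / (0.023/12)
FV = $843.25 × 262.745494
FV = $221,560.14

FV = PMT × ((1+r)^n - 1)/r = $221,560.14


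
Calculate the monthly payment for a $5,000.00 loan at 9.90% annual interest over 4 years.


Loan payment formula: PMT = PV × r / (1 − (1 + r)^(−n))
Monthly rate r = 0.099/12 = 0.00825, n = 48 months
Denominator: 1 − (1 + 0.099/12)^(−48) = 0.325899
PMT = $5,000.00 × (0.099/12) / 0.325899
PMT = $126.57 per month

PMT = PV × r / (1-(1+r)^(-n)) = $126.57/month


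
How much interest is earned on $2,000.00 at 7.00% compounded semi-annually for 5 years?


Compound interest earned = final amount − principal.
A = P(1 + r/n)^(nt) = $2,000.00 × (1 + 0.07/2)^(2 × 5) = $2,821.20
Interest = A − P = $2,821.20 − $2,000.00 = $821.20

Interest = A - P = $821.20


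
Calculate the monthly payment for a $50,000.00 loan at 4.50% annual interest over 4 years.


Loan payment formula: PMT = PV × r / (1 − (1 + r)^(−n))
Monthly rate r = 0.045/12 = 0.00375, n = 48 months
Denominator: 1 − (1 + 0.045/12)^(−48) = 0.164449
PMT = $50,000.00 × (0.045/12) / 0.164449
PMT = $1,140.17 per month

PMT = PV × r / (1-(1+r)^(-n)) = $1,140.17/month


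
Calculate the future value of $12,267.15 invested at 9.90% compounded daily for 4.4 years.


Compound interest formula: A = P(1 + r/n)^(nt)
A = $12,267.15 × (1 + 0.099/365)^(365 × 4.4)
Growth factor: (1 + 0.099/365)^1606 = 1.545799
A = $12,267.15 × 1.545799
A = $18,962.55

A = P(1 + r/n)^(nt) = $18,962.55


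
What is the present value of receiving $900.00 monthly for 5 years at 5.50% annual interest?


Present value of an ordinary annuity: PV = PMT × (1 − (1 + r)^(−n)) / r
Monthly rate r = 0.055/12 ≈ 0.00458333, n = 60
PV = $900.00 × (1 − (1 + 0.055/12)^(−60)) / (0.055/12)
PV = $900.00 × 52.352835
PV = $47,117.55

PV = PMT × (1-(1+r)^(-n))/r = $47,117.55


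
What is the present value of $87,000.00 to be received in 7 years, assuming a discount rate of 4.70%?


Present value formula: PV = FV / (1 + r)^t
PV = $87,000.00 / (1 + 0.047)^7
PV = $87,000.00 / 1.3791985
PV = $63,080.12

PV = FV / (1 + r)^t = $63,080.12


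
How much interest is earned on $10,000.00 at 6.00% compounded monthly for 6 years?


Compound interest earned = final amount − principal.
A = P(1 + r/n)^(nt) = $10,000.00 × (1 + 0.06/12)^(12 × 6) = $14,320.44
Interest = A − P = $14,320.44 − $10,000.00 = $4,320.44

Interest = A - P = $4,320.44


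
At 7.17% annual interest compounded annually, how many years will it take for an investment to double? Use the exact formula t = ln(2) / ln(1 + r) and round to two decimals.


Doubling condition: (1 + r)^t = 2
Take ln of both sides: t × ln(1 + r) = ln(2)
t = ln(2) / ln(1 + r)
t = 0.693147 / 0.069246
t = 10.01

t = ln(2) / ln(1 + r) = 10.01 years


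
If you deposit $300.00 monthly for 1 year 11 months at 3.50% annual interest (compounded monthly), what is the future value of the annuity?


Future value of an ordinary annuity: FV = PMT × ((1 + r)^n − 1) / r
Monthly rate r = 0.035/12 ≈ 0.00291667, n = 23
FV = $300.00 × ((1 + 0.035/12)^23 − 1) / (0.035/12)
FV = $300.00 × 23.753205
FV = $7,125.96

FV = PMT × ((1+r)^n - 1)/r = $7,125.96


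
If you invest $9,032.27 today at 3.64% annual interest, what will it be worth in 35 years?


Future value formula: FV = PV × (1 + r)^t
FV = $9,032.27 × (1 + 0.0364)^35
FV = $9,032.27 × 3.495096
FV = $31,568.65

FV = PV × (1 + r)^t = $31,568.65


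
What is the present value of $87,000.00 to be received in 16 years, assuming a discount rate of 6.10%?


Present value formula: PV = FV / (1 + r)^t
PV = $87,000.00 / (1 + 0.061)^16
PV = $87,000.00 / 2.578969
PV = $33,734.41

PV = FV / (1 + r)^t = $33,734.41


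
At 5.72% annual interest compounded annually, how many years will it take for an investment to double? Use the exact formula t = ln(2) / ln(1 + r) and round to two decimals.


Doubling condition: (1 + r)^t = 2
Take ln of both sides: t × ln(1 + r) = ln(2)
t = ln(2) / ln(1 + r)
t = 0.693147 / 0.055624
t = 12.46

t = ln(2) / ln(1 + r) = 12.46 years


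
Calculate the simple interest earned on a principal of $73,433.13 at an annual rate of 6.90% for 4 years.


Simple interest formula: I = P × r × t
I = $73,433.13 × 0.069 × 4
I = $20,267.54

I = P × r × t = $20,267.54


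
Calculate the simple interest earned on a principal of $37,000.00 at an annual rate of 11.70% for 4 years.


Simple interest formula: I = P × r × t
I = $37,000.00 × 0.117 × 4
I = $17,316.00

I = P × r × t = $17,316.00


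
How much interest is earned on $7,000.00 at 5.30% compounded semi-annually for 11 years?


Compound interest earned = final amount − principal.
A = P(1 + r/n)^(nt) = $7,000.00 × (1 + 0.053/2)^(2 × 11) = $12,445.00
Interest = A − P = $12,445.00 − $7,000.00 = $5,445.00

Interest = A - P = $5,445.00


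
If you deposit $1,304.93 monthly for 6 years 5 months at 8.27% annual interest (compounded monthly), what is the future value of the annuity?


Future value of an ordinary annuity: FV = PMT × ((1 + r)^n − 1) / r
Monthly rate r = 0.0827/12 ≈ 0.00689167, n = 77
FV = $1,304.93 × ((1 + 0.0827/12)^77 − 1) / (0.0827/12)
FV = $1,304.93 × 101.130764
FV = $131,968.57

FV = PMT × ((1+r)^n - 1)/r = $131,968.57


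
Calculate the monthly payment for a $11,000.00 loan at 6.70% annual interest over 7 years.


Loan payment formula: PMT = PV × r / (1 − (1 + r)^(−n))
Monthly rate r = 0.067/12 ≈ 0.00558333, n = 84 months
Denominator: 1 − (1 + 0.067/12)^(−84) = 0.373556
PMT = $11,000.00 × (0.067/12) / 0.373556
PMT = $164.41 per month

PMT = PV × r / (1-(1+r)^(-n)) = $164.41/month


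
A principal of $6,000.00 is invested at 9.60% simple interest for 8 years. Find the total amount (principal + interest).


Total amount formula: A = P(1 + rt) = P + P·r·t
Interest: I = P × r × t = $6,000.00 × 0.096 × 8 = $4,608.00
A = P + I = $6,000.00 + $4,608.00 = $10,608.00

A = P + I = P(1 + rt) = $10,608.00


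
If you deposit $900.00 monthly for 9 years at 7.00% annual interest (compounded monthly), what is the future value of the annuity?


Future value of an ordinary annuity: FV = PMT × ((1 + r)^n − 1) / r
Monthly rate r = 0.07/12 ≈ 0.00583333, n = 108
FV = $900.00 × ((1 + 0.07/12)^108 − 1) / (0.07/12)
FV = $900.00 × 149.858909
FV = $134,873.02

FV = PMT × ((1+r)^n - 1)/r = $134,873.02


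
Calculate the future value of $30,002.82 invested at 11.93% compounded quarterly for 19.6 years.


Compound interest formula: A = P(1 + r/n)^(nt)
A = $30,002.82 × (1 + 0.1193/4)^(4 × 19.6)
Growth factor: (1 + 0.1193/4)^78.4 = 10.0150461
A = $30,002.82 × 10.0150461
A = $300,479.63

A = P(1 + r/n)^(nt) = $300,479.63


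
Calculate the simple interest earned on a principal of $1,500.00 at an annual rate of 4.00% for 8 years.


Simple interest formula: I = P × r × t
I = $1,500.00 × 0.04 × 8
I = $480.00

I = P × r × t = $480.00


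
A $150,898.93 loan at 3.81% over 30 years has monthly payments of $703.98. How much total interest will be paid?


Total paid over the life of the loan = PMT × n.
Total paid = $703.98 × 360 = $253,432.80
Total interest = total paid − principal = $253,432.80 − $150,898.93 = $102,533.87

Total interest = (PMT × n) - PV = $102,533.87


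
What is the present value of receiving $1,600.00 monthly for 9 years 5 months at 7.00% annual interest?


Present value of an ordinary annuity: PV = PMT × (1 − (1 + r)^(−n)) / r
Monthly rate r = 0.07/12 ≈ 0.00583333, n = 113
PV = $1,600.00 × (1 − (1 + 0.07/12)^(−113)) / (0.07/12)
PV = $1,600.00 × 82.581629
PV = $132,130.61

PV = PMT × (1-(1+r)^(-n))/r = $132,130.61


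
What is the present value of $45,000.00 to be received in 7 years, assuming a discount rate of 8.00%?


Present value formula: PV = FV / (1 + r)^t
PV = $45,000.00 / (1 + 0.08)^7
PV = $45,000.00 / 1.713824
PV = $26,257.07

PV = FV / (1 + r)^t = $26,257.07


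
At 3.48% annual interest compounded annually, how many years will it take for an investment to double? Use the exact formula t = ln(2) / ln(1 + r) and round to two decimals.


Doubling condition: (1 + r)^t = 2
Take ln of both sides: t × ln(1 + r) = ln(2)
t = ln(2) / ln(1 + r)
t = 0.693147 / 0.034208
t = 20.26

t = ln(2) / ln(1 + r) = 20.26 years


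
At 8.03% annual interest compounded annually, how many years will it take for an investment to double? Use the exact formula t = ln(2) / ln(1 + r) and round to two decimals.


Doubling condition: (1 + r)^t = 2
Take ln of both sides: t × ln(1 + r) = ln(2)
t = ln(2) / ln(1 + r)
t = 0.693147 / 0.077239
t = 8.97

t = ln(2) / ln(1 + r) = 8.97 years


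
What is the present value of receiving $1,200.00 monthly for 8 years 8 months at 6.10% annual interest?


Present value of an ordinary annuity: PV = PMT × (1 − (1 + r)^(−n)) / r
Monthly rate r = 0.061/12 ≈ 0.00508333, n = 104
PV = $1,200.00 × (1 − (1 + 0.061/12)^(−104)) / (0.061/12)
PV = $1,200.00 × 80.620305
PV = $96,744.37

PV = PMT × (1-(1+r)^(-n))/r = $96,744.37


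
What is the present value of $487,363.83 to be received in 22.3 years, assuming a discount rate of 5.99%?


Present value formula: PV = FV / (1 + r)^t
PV = $487,363.83 / (1 + 0.0599)^22.3
PV = $487,363.83 / 3.6593765
PV = $133,182.20

PV = FV / (1 + r)^t = $133,182.20


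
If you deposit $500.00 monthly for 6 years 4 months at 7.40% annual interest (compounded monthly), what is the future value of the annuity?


Future value of an ordinary annuity: FV = PMT × ((1 + r)^n − 1) / r
Monthly rate r = 0.074/12 ≈ 0.00616667, n = 76
FV = $500.00 × ((1 + 0.074/12)^76 − 1) / (0.074/12)
FV = $500.00 × 96.5780095
FV = $48,289.00

FV = PMT × ((1+r)^n - 1)/r = $48,289.00


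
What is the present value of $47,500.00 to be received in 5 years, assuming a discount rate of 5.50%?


Present value formula: PV = FV / (1 + r)^t
PV = $47,500.00 / (1 + 0.055)^5
PV = $47,500.00 / 1.306960
PV = $36,343.88

PV = FV / (1 + r)^t = $36,343.88


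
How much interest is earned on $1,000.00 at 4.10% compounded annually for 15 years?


Compound interest earned = final amount − principal.
A = P(1 + r/n)^(nt) = $1,000.00 × (1 + 0.041/1)^(1 × 15) = $1,827.09
Interest = A − P = $1,827.09 − $1,000.00 = $827.09

Interest = A - P = $827.09


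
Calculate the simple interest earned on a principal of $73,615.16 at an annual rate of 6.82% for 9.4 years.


Simple interest formula: I = P × r × t
I = $73,615.16 × 0.0682 × 9.4
I = $47,193.21

I = P × r × t = $47,193.21


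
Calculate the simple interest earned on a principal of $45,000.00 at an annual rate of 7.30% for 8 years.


Simple interest formula: I = P × r × t
I = $45,000.00 × 0.073 × 8
I = $26,280.00

I = P × r × t = $26,280.00


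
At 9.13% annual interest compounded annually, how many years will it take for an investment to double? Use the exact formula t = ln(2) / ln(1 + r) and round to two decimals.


Doubling condition: (1 + r)^t = 2
Take ln of both sides: t × ln(1 + r) = ln(2)
t = ln(2) / ln(1 + r)
t = 0.693147 / 0.087370
t = 7.93

t = ln(2) / ln(1 + r) = 7.93 years


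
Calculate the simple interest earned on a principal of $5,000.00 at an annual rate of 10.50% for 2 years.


Simple interest formula: I = P × r × t
I = $5,000.00 × 0.105 × 2
I = $1,050.00

I = P × r × t = $1,050.00


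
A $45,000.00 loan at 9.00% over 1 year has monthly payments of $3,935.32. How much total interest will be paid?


Total paid over the life of the loan = PMT × n.
Total paid = $3,935.32 × 12 = $47,223.84
Total interest = total paid − principal = $47,223.84 − $45,000.00 = $2,223.84

Total interest = (PMT × n) - PV = $2,223.84


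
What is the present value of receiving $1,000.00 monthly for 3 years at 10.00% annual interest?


Present value of an ordinary annuity: PV = PMT × (1 − (1 + r)^(−n)) / r
Monthly rate r = 0.1/12 ≈ 0.00833333, n = 36
PV = $1,000.00 × (1 − (1 + 0.1/12)^(−36)) / (0.1/12)
PV = $1,000.00 × 30.991236
PV = $30,991.24

PV = PMT × (1-(1+r)^(-n))/r = $30,991.24


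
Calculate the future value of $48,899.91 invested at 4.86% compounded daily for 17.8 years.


Compound interest formula: A = P(1 + r/n)^(nt)
A = $48,899.91 × (1 + 0.0486/365)^(365 × 17.8)
Growth factor: (1 + 0.0486/365)^6497 = 2.3750593
A = $48,899.91 × 2.3750593
A = $116,140.19

A = P(1 + r/n)^(nt) = $116,140.19


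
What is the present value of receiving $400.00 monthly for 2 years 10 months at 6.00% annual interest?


Present value of an ordinary annuity: PV = PMT × (1 − (1 + r)^(−n)) / r
Monthly rate r = 0.06/12 = 0.005, n = 34
PV = $400.00 × (1 − (1 + 0.06/12)^(−34)) / (0.06/12)
PV = $400.00 × 31.195548
PV = $12,478.22

PV = PMT × (1-(1+r)^(-n))/r = $12,478.22


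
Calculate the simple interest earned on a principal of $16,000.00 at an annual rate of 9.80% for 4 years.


Simple interest formula: I = P × r × t
I = $16,000.00 × 0.098 × 4
I = $6,272.00

I = P × r × t = $6,272.00


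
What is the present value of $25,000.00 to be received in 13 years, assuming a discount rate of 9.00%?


Present value formula: PV = FV / (1 + r)^t
PV = $25,000.00 / (1 + 0.09)^13
PV = $25,000.00 / 3.065805
PV = $8,154.47

PV = FV / (1 + r)^t = $8,154.47


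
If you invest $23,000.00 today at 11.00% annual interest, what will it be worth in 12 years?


Future value formula: FV = PV × (1 + r)^t
FV = $23,000.00 × (1 + 0.11)^12
FV = $23,000.00 × 3.4984506
FV = $80,464.36

FV = PV × (1 + r)^t = $80,464.36


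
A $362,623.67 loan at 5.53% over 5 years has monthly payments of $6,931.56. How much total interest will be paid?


Total paid over the life of the loan = PMT × n.
Total paid = $6,931.56 × 60 = $415,893.60
Total interest = total paid − principal = $415,893.60 − $362,623.67 = $53,269.93

Total interest = (PMT × n) - PV = $53,269.93


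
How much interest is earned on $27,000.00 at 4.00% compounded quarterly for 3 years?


Compound interest earned = final amount − principal.
A = P(1 + r/n)^(nt) = $27,000.00 × (1 + 0.04/4)^(4 × 3) = $30,424.28
Interest = A − P = $30,424.28 − $27,000.00 = $3,424.28

Interest = A - P = $3,424.28


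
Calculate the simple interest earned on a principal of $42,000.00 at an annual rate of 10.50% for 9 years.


Simple interest formula: I = P × r × t
I = $42,000.00 × 0.105 × 9
I = $39,690.00

I = P × r × t = $39,690.00


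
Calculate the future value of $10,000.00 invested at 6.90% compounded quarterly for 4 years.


Compound interest formula: A = P(1 + r/n)^(nt)
A = $10,000.00 × (1 + 0.069/4)^(4 × 4)
Growth factor: (1 + 0.069/4)^16 = 1.314750
A = $10,000.00 × 1.314750
A = $13,147.50

A = P(1 + r/n)^(nt) = $13,147.50


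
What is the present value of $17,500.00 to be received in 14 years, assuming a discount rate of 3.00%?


Present value formula: PV = FV / (1 + r)^t
PV = $17,500.00 / (1 + 0.03)^14
PV = $17,500.00 / 1.512590
PV = $11,569.56

PV = FV / (1 + r)^t = $11,569.56


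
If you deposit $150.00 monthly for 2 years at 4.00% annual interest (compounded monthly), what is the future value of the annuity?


Future value of an ordinary annuity: FV = PMT × ((1 + r)^n − 1) / r
Monthly rate r = 0.04/12 ≈ 0.00333333, n = 24
FV = $150.00 × ((1 + 0.04/12)^24 − 1) / (0.04/12)
FV = $150.00 × 24.942888
FV = $3,741.43

FV = PMT × ((1+r)^n - 1)/r = $3,741.43


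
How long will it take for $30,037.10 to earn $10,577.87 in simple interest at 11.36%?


Rearrange the simple interest formula for t:
I = P × r × t  ⇒  t = I / (P × r)
t = $10,577.87 / ($30,037.10 × 0.1136)
t = 3.1

t = I/(P×r) = 3.1 years


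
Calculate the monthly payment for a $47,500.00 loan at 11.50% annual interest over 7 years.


Loan payment formula: PMT = PV × r / (1 − (1 + r)^(−n))
Monthly rate r = 0.115/12 ≈ 0.00958333, n = 84 months
Denominator: 1 − (1 + 0.115/12)^(−84) = 0.551195
PMT = $47,500.00 × (0.115/12) / 0.551195
PMT = $825.86 per month

PMT = PV × r / (1-(1+r)^(-n)) = $825.86/month


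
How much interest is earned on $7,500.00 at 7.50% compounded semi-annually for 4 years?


Compound interest earned = final amount − principal.
A = P(1 + r/n)^(nt) = $7,500.00 × (1 + 0.075/2)^(2 × 4) = $10,068.53
Interest = A − P = $10,068.53 − $7,500.00 = $2,568.53

Interest = A - P = $2,568.53


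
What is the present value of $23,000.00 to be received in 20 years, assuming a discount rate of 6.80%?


Present value formula: PV = FV / (1 + r)^t
PV = $23,000.00 / (1 + 0.068)^20
PV = $23,000.00 / 3.727564
PV = $6,170.25

PV = FV / (1 + r)^t = $6,170.25


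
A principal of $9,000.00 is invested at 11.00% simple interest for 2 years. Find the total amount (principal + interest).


Total amount formula: A = P(1 + rt) = P + P·r·t
Interest: I = P × r × t = $9,000.00 × 0.11 × 2 = $1,980.00
A = P + I = $9,000.00 + $1,980.00 = $10,980.00

A = P + I = P(1 + rt) = $10,980.00


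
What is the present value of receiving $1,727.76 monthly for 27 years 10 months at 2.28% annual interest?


Present value of an ordinary annuity: PV = PMT × (1 − (1 + r)^(−n)) / r
Monthly rate r = 0.0228/12 = 0.0019, n = 334
PV = $1,727.76 × (1 − (1 + 0.0228/12)^(−334)) / (0.0228/12)
PV = $1,727.76 × 247.122733
PV = $426,968.77

PV = PMT × (1-(1+r)^(-n))/r = $426,968.77


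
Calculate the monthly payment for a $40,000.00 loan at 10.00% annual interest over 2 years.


Loan payment formula: PMT = PV × r / (1 − (1 + r)^(−n))
Monthly rate r = 0.1/12 ≈ 0.00833333, n = 24 months
Denominator: 1 − (1 + 0.1/12)^(−24) = 0.180590
PMT = $40,000.00 × (0.1/12) / 0.180590
PMT = $1,845.80 per month

PMT = PV × r / (1-(1+r)^(-n)) = $1,845.80/month


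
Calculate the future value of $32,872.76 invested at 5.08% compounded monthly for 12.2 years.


Compound interest formula: A = P(1 + r/n)^(nt)
A = $32,872.76 × (1 + 0.0508/12)^(12 × 12.2)
Growth factor: (1 + 0.0508/12)^146.4 = 1.8560524
A = $32,872.76 × 1.8560524
A = $61,013.57

A = P(1 + r/n)^(nt) = $61,013.57


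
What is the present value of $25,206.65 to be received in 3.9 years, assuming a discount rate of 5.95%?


Present value formula: PV = FV / (1 + r)^t
PV = $25,206.65 / (1 + 0.0595)^3.9
PV = $25,206.65 / 1.252835
PV = $20,119.69

PV = FV / (1 + r)^t = $20,119.69


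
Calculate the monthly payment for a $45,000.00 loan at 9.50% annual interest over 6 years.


Loan payment formula: PMT = PV × r / (1 − (1 + r)^(−n))
Monthly rate r = 0.095/12 ≈ 0.00791667, n = 72 months
Denominator: 1 − (1 + 0.095/12)^(−72) = 0.433204
PMT = $45,000.00 × (0.095/12) / 0.433204
PMT = $822.36 per month

PMT = PV × r / (1-(1+r)^(-n)) = $822.36/month


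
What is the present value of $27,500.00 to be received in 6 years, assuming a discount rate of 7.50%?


Present value formula: PV = FV / (1 + r)^t
PV = $27,500.00 / (1 + 0.075)^6
PV = $27,500.00 / 1.543302
PV = $17,818.94

PV = FV / (1 + r)^t = $17,818.94


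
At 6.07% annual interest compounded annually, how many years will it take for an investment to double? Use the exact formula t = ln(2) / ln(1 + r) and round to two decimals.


Doubling condition: (1 + r)^t = 2
Take ln of both sides: t × ln(1 + r) = ln(2)
t = ln(2) / ln(1 + r)
t = 0.693147 / 0.058929
t = 11.76

t = ln(2) / ln(1 + r) = 11.76 years


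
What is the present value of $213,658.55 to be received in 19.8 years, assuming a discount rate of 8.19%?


Present value formula: PV = FV / (1 + r)^t
PV = $213,658.55 / (1 + 0.0819)^19.8
PV = $213,658.55 / 4.7523125
PV = $44,958.86

PV = FV / (1 + r)^t = $44,958.86


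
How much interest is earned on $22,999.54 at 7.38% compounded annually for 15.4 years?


Compound interest earned = final amount − principal.
A = P(1 + r/n)^(nt) = $22,999.54 × (1 + 0.0738/1)^(1 × 15.4) = $68,855.64
Interest = A − P = $68,855.64 − $22,999.54 = $45,856.10

Interest = A - P = $45,856.10


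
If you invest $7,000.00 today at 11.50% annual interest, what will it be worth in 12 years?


Future value formula: FV = PV × (1 + r)^t
FV = $7,000.00 × (1 + 0.115)^12
FV = $7,000.00 × 3.692312143
FV = $25,846.19

FV = PV × (1 + r)^t = $25,846.19


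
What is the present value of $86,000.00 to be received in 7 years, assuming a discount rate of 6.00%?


Present value formula: PV = FV / (1 + r)^t
PV = $86,000.00 / (1 + 0.06)^7
PV = $86,000.00 / 1.5036303
PV = $57,194.91

PV = FV / (1 + r)^t = $57,194.91


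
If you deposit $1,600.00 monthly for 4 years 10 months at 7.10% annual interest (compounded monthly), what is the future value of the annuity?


Future value of an ordinary annuity: FV = PMT × ((1 + r)^n − 1) / r
Monthly rate r = 0.071/12 ≈ 0.00591667, n = 58
FV = $1,600.00 × ((1 + 0.071/12)^58 − 1) / (0.071/12)
FV = $1,600.00 × 68.954223
FV = $110,326.76

FV = PMT × ((1+r)^n - 1)/r = $110,326.76


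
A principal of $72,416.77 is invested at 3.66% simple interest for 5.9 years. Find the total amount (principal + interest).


Total amount formula: A = P(1 + rt) = P + P·r·t
Interest: I = P × r × t = $72,416.77 × 0.0366 × 5.9 = $15,637.68
A = P + I = $72,416.77 + $15,637.68 = $88,054.45

A = P + I = P(1 + rt) = $88,054.45


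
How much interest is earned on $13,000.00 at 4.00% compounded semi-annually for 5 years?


Compound interest earned = final amount − principal.
A = P(1 + r/n)^(nt) = $13,000.00 × (1 + 0.04/2)^(2 × 5) = $15,846.93
Interest = A − P = $15,846.93 − $13,000.00 = $2,846.93

Interest = A - P = $2,846.93


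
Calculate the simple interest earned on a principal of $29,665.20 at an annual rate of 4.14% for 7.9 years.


Simple interest formula: I = P × r × t
I = $29,665.20 × 0.0414 × 7.9
I = $9,702.30

I = P × r × t = $9,702.30


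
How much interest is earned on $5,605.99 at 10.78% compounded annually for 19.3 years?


Compound interest earned = final amount − principal.
A = P(1 + r/n)^(nt) = $5,605.99 × (1 + 0.1078/1)^(1 × 19.3) = $40,434.92
Interest = A − P = $40,434.92 − $5,605.99 = $34,828.93

Interest = A - P = $34,828.93


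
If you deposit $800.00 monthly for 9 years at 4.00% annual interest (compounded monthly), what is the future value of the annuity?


Future value of an ordinary annuity: FV = PMT × ((1 + r)^n − 1) / r
Monthly rate r = 0.04/12 ≈ 0.00333333, n = 108
FV = $800.00 × ((1 + 0.04/12)^108 − 1) / (0.04/12)
FV = $800.00 × 129.741474
FV = $103,793.18

FV = PMT × ((1+r)^n - 1)/r = $103,793.18


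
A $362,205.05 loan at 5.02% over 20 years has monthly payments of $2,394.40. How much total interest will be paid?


Total paid over the life of the loan = PMT × n.
Total paid = $2,394.40 × 240 = $574,656.00
Total interest = total paid − principal = $574,656.00 − $362,205.05 = $212,450.95

Total interest = (PMT × n) - PV = $212,450.95


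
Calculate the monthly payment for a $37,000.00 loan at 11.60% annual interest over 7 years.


Loan payment formula: PMT = PV × r / (1 − (1 + r)^(−n))
Monthly rate r = 0.116/12 ≈ 0.00966667, n = 84 months
Denominator: 1 − (1 + 0.116/12)^(−84) = 0.554296
PMT = $37,000.00 × (0.116/12) / 0.554296
PMT = $645.26 per month

PMT = PV × r / (1-(1+r)^(-n)) = $645.26/month
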